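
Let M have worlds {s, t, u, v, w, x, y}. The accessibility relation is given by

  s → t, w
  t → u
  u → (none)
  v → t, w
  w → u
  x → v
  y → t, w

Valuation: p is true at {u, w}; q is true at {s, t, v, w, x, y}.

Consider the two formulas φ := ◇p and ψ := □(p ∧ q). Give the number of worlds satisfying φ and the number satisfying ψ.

5 and 1

For ◇p:
s: successors {t, w}; p there: t:F, w:T. ✓
t: successors {u}; p there: u:T. ✓
u: no successors, so ◇p fails. ✗
v: successors {t, w}; p there: t:F, w:T. ✓
w: successors {u}; p there: u:T. ✓
x: successors {v}; p there: v:F. ✗
y: successors {t, w}; p there: t:F, w:T. ✓
— 5 worlds.
For □(p ∧ q):
s: successors {t, w}; p ∧ q there: t:F, w:T. ✗
t: successors {u}; p ∧ q there: u:F. ✗
u: no successors, so □(p ∧ q) holds vacuously. ✓
v: successors {t, w}; p ∧ q there: t:F, w:T. ✗
w: successors {u}; p ∧ q there: u:F. ✗
x: successors {v}; p ∧ q there: v:F. ✗
y: successors {t, w}; p ∧ q there: t:F, w:T. ✗
— 1 world.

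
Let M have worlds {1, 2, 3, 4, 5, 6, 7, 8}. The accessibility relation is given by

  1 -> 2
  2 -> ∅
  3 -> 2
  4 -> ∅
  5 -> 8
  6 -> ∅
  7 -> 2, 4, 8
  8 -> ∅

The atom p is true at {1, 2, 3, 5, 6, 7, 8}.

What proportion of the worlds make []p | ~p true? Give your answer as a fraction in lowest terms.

1: []p is T, ~p is F. ✓
2: []p is T, ~p is F. ✓
3: []p is T, ~p is F. ✓
4: []p is T, ~p is T. ✓
5: []p is T, ~p is F. ✓
6: []p is T, ~p is F. ✓
7: []p is F, ~p is F. ✗
8: []p is T, ~p is F. ✓
That's 7 of 8 worlds, so 7/8.

7/8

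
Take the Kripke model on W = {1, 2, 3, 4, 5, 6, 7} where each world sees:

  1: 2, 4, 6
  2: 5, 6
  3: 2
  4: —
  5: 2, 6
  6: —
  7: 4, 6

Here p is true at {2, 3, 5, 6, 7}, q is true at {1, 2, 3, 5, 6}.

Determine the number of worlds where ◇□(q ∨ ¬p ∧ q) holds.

1: successors {2, 4, 6}; □(q ∨ ¬p ∧ q) there: 2:T, 4:T, 6:T. ✓
2: successors {5, 6}; □(q ∨ ¬p ∧ q) there: 5:T, 6:T. ✓
3: successors {2}; □(q ∨ ¬p ∧ q) there: 2:T. ✓
4: no successors, so ◇□(q ∨ ¬p ∧ q) fails. ✗
5: successors {2, 6}; □(q ∨ ¬p ∧ q) there: 2:T, 6:T. ✓
6: no successors, so ◇□(q ∨ ¬p ∧ q) fails. ✗
7: successors {4, 6}; □(q ∨ ¬p ∧ q) there: 4:T, 6:T. ✓
Satisfying worlds: {1, 2, 3, 5, 7}.

5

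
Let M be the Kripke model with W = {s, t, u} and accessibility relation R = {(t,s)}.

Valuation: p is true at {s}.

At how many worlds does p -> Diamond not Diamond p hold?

2

s: p is T, Diamond not Diamond p is F. ✗
t: p is F, Diamond not Diamond p is T. ✓
u: p is F, Diamond not Diamond p is F. ✓
Satisfying worlds: {t, u}.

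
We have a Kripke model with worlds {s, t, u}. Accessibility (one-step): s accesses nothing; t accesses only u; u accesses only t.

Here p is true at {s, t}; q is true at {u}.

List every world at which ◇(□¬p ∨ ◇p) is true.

s: no successors, so ◇(□¬p ∨ ◇p) fails. ✗
t: successors {u}; □¬p ∨ ◇p there: u:T. ✓
u: successors {t}; □¬p ∨ ◇p there: t:T. ✓

{t, u}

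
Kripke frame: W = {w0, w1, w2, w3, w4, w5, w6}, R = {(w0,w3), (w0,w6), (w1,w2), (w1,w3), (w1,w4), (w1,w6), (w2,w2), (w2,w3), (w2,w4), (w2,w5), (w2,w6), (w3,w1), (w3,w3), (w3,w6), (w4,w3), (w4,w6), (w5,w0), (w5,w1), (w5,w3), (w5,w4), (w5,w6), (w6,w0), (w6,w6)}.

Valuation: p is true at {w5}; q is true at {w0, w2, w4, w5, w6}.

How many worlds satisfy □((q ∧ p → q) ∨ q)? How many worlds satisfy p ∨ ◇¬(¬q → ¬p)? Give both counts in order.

7 and 1

For □((q ∧ p → q) ∨ q):
w0: successors {w3, w6}; (q ∧ p → q) ∨ q there: w3:T, w6:T. ✓
w1: successors {w2, w3, w4, w6}; (q ∧ p → q) ∨ q there: w2:T, w3:T, w4:T, w6:T. ✓
w2: successors {w2, w3, w4, w5, w6}; (q ∧ p → q) ∨ q there: w2:T, w3:T, w4:T, w5:T, w6:T. ✓
w3: successors {w1, w3, w6}; (q ∧ p → q) ∨ q there: w1:T, w3:T, w6:T. ✓
w4: successors {w3, w6}; (q ∧ p → q) ∨ q there: w3:T, w6:T. ✓
w5: successors {w0, w1, w3, w4, w6}; (q ∧ p → q) ∨ q there: w0:T, w1:T, w3:T, w4:T, w6:T. ✓
w6: successors {w0, w6}; (q ∧ p → q) ∨ q there: w0:T, w6:T. ✓
— 7 worlds.
For p ∨ ◇¬(¬q → ¬p):
w0: p is F, ◇¬(¬q → ¬p) is F. ✗
w1: p is F, ◇¬(¬q → ¬p) is F. ✗
w2: p is F, ◇¬(¬q → ¬p) is F. ✗
w3: p is F, ◇¬(¬q → ¬p) is F. ✗
w4: p is F, ◇¬(¬q → ¬p) is F. ✗
w5: p is T, ◇¬(¬q → ¬p) is F. ✓
w6: p is F, ◇¬(¬q → ¬p) is F. ✗
— 1 world.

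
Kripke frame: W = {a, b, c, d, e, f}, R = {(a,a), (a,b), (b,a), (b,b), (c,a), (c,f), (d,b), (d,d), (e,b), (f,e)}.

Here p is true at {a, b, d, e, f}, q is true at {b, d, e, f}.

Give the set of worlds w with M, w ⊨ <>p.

a: successors {a, b}; p there: a:T, b:T. ✓
b: successors {a, b}; p there: a:T, b:T. ✓
c: successors {a, f}; p there: a:T, f:T. ✓
d: successors {b, d}; p there: b:T, d:T. ✓
e: successors {b}; p there: b:T. ✓
f: successors {e}; p there: e:T. ✓

{a, b, c, d, e, f}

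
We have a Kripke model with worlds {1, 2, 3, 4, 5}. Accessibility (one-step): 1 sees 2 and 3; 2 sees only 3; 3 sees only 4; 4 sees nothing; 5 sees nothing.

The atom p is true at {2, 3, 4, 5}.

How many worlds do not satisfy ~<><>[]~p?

1: <><>[]~p is T. ✗
2: <><>[]~p is T. ✗
3: <><>[]~p is F. ✓
4: <><>[]~p is F. ✓
5: <><>[]~p is F. ✓
Satisfying worlds: {3, 4, 5}.
So ~<><>[]~p fails at the other 2 worlds.

2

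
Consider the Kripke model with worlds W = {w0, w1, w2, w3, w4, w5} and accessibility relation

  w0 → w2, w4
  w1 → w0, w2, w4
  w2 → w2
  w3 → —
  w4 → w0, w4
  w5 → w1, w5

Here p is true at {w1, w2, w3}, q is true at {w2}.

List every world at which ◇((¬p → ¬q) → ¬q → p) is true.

{w0, w1, w2, w5}

w0: successors {w2, w4}; (¬p → ¬q) → ¬q → p there: w2:T, w4:F. ✓
w1: successors {w0, w2, w4}; (¬p → ¬q) → ¬q → p there: w0:F, w2:T, w4:F. ✓
w2: successors {w2}; (¬p → ¬q) → ¬q → p there: w2:T. ✓
w3: no successors, so ◇((¬p → ¬q) → ¬q → p) fails. ✗
w4: successors {w0, w4}; (¬p → ¬q) → ¬q → p there: w0:F, w4:F. ✗
w5: successors {w1, w5}; (¬p → ¬q) → ¬q → p there: w1:T, w5:F. ✓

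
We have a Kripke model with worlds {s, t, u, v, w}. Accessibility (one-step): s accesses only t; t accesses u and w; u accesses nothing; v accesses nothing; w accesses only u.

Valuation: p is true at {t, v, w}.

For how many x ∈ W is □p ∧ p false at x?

4

s: □p is T, p is F. ✗
t: □p is F, p is T. ✗
u: □p is T, p is F. ✗
v: □p is T, p is T. ✓
w: □p is F, p is T. ✗
Satisfying worlds: {v}.
So □p ∧ p fails at the other 4 worlds.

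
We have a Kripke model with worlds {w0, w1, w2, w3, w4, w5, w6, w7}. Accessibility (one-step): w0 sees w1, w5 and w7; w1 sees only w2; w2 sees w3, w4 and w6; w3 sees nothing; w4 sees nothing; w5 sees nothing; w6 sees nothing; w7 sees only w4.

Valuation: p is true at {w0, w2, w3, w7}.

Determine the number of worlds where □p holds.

w0: successors {w1, w5, w7}; p there: w1:F, w5:F, w7:T. ✗
w1: successors {w2}; p there: w2:T. ✓
w2: successors {w3, w4, w6}; p there: w3:T, w4:F, w6:F. ✗
w3: no successors, so □p holds vacuously. ✓
w4: no successors, so □p holds vacuously. ✓
w5: no successors, so □p holds vacuously. ✓
w6: no successors, so □p holds vacuously. ✓
w7: successors {w4}; p there: w4:F. ✗
Satisfying worlds: {w1, w3, w4, w5, w6}.

5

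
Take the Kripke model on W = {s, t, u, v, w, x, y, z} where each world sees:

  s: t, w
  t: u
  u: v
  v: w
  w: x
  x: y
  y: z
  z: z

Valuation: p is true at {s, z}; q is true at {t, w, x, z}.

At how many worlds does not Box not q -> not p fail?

s: not Box not q is T, not p is F. ✗
t: not Box not q is F, not p is T. ✓
u: not Box not q is F, not p is T. ✓
v: not Box not q is T, not p is T. ✓
w: not Box not q is T, not p is T. ✓
x: not Box not q is F, not p is T. ✓
y: not Box not q is T, not p is T. ✓
z: not Box not q is T, not p is F. ✗
Satisfying worlds: {t, u, v, w, x, y}.
So not Box not q -> not p fails at the other 2 worlds.

2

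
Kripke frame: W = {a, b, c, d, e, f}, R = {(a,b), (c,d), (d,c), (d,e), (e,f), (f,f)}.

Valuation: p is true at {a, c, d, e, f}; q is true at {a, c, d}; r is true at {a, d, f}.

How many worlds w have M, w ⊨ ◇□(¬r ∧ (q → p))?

a: successors {b}; □(¬r ∧ (q → p)) there: b:T. ✓
b: no successors, so ◇□(¬r ∧ (q → p)) fails. ✗
c: successors {d}; □(¬r ∧ (q → p)) there: d:T. ✓
d: successors {c, e}; □(¬r ∧ (q → p)) there: c:F, e:F. ✗
e: successors {f}; □(¬r ∧ (q → p)) there: f:F. ✗
f: successors {f}; □(¬r ∧ (q → p)) there: f:F. ✗
Satisfying worlds: {a, c}.

2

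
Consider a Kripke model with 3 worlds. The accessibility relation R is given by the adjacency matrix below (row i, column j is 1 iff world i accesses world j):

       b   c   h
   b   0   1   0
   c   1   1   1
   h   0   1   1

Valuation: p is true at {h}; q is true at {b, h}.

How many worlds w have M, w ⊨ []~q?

b: successors {c}; ~q there: c:T. ✓
c: successors {b, c, h}; ~q there: b:F, c:T, h:F. ✗
h: successors {c, h}; ~q there: c:T, h:F. ✗
Satisfying worlds: {b}.

1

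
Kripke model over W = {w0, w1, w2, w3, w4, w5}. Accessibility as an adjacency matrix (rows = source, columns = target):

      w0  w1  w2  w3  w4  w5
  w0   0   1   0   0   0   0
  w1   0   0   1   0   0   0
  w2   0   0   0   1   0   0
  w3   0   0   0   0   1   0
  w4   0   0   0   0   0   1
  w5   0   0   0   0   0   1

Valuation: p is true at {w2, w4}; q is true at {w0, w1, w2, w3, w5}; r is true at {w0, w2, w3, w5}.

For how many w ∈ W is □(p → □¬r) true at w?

w0: successors {w1}; p → □¬r there: w1:T. ✓
w1: successors {w2}; p → □¬r there: w2:F. ✗
w2: successors {w3}; p → □¬r there: w3:T. ✓
w3: successors {w4}; p → □¬r there: w4:F. ✗
w4: successors {w5}; p → □¬r there: w5:T. ✓
w5: successors {w5}; p → □¬r there: w5:T. ✓
Satisfying worlds: {w0, w2, w4, w5}.

4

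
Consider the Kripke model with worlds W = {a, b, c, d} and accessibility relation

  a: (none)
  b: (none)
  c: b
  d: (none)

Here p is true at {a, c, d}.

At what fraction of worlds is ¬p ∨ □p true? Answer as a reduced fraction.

3/4

a: ¬p is F, □p is T. ✓
b: ¬p is T, □p is T. ✓
c: ¬p is F, □p is F. ✗
d: ¬p is F, □p is T. ✓
That's 3 of 4 worlds, so 3/4.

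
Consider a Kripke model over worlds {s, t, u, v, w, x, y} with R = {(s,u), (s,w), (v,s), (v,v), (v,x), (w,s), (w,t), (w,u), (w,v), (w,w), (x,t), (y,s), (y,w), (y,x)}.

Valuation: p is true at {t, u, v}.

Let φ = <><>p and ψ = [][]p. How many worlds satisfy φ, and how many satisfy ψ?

4 and 3

For <><>p:
s: successors {u, w}; <>p there: u:F, w:T. ✓
t: no successors, so <><>p fails. ✗
u: no successors, so <><>p fails. ✗
v: successors {s, v, x}; <>p there: s:T, v:T, x:T. ✓
w: successors {s, t, u, v, w}; <>p there: s:T, t:F, u:F, v:T, w:T. ✓
x: successors {t}; <>p there: t:F. ✗
y: successors {s, w, x}; <>p there: s:T, w:T, x:T. ✓
— 4 worlds.
For [][]p:
s: successors {u, w}; []p there: u:T, w:F. ✗
t: no successors, so [][]p holds vacuously. ✓
u: no successors, so [][]p holds vacuously. ✓
v: successors {s, v, x}; []p there: s:F, v:F, x:T. ✗
w: successors {s, t, u, v, w}; []p there: s:F, t:T, u:T, v:F, w:F. ✗
x: successors {t}; []p there: t:T. ✓
y: successors {s, w, x}; []p there: s:F, w:F, x:T. ✗
— 3 worlds.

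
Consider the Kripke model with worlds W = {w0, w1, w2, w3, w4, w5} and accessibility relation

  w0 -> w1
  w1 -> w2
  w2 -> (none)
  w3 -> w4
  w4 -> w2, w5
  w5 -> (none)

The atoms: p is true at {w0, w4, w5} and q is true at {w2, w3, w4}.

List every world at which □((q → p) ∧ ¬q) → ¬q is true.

{w0, w1, w3, w4, w5}

w0: □((q → p) ∧ ¬q) is T, ¬q is T. ✓
w1: □((q → p) ∧ ¬q) is F, ¬q is T. ✓
w2: □((q → p) ∧ ¬q) is T, ¬q is F. ✗
w3: □((q → p) ∧ ¬q) is F, ¬q is F. ✓
w4: □((q → p) ∧ ¬q) is F, ¬q is F. ✓
w5: □((q → p) ∧ ¬q) is T, ¬q is T. ✓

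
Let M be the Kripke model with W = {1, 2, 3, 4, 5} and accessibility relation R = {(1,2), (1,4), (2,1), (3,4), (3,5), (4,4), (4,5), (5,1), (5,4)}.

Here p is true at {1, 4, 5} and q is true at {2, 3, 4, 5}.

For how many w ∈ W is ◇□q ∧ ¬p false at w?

3

1: ◇□q is T, ¬p is F. ✗
2: ◇□q is T, ¬p is T. ✓
3: ◇□q is T, ¬p is T. ✓
4: ◇□q is T, ¬p is F. ✗
5: ◇□q is T, ¬p is F. ✗
Satisfying worlds: {2, 3}.
So ◇□q ∧ ¬p fails at the other 3 worlds.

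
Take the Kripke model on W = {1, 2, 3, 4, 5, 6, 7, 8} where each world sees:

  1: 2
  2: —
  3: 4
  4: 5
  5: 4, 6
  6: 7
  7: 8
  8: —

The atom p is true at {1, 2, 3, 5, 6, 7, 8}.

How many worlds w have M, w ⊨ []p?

1: successors {2}; p there: 2:T. ✓
2: no successors, so []p holds vacuously. ✓
3: successors {4}; p there: 4:F. ✗
4: successors {5}; p there: 5:T. ✓
5: successors {4, 6}; p there: 4:F, 6:T. ✗
6: successors {7}; p there: 7:T. ✓
7: successors {8}; p there: 8:T. ✓
8: no successors, so []p holds vacuously. ✓
Satisfying worlds: {1, 2, 4, 6, 7, 8}.

6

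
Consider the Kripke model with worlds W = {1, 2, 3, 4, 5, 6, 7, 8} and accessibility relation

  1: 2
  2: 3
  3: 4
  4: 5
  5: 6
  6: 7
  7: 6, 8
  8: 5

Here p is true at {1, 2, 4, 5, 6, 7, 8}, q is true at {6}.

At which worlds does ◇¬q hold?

{1, 2, 3, 4, 6, 7, 8}

1: successors {2}; ¬q there: 2:T. ✓
2: successors {3}; ¬q there: 3:T. ✓
3: successors {4}; ¬q there: 4:T. ✓
4: successors {5}; ¬q there: 5:T. ✓
5: successors {6}; ¬q there: 6:F. ✗
6: successors {7}; ¬q there: 7:T. ✓
7: successors {6, 8}; ¬q there: 6:F, 8:T. ✓
8: successors {5}; ¬q there: 5:T. ✓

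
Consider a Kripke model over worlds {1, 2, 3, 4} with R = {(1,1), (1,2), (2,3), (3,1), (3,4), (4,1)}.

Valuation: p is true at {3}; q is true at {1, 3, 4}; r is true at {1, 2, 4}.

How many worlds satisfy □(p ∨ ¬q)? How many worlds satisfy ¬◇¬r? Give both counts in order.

For □(p ∨ ¬q):
1: successors {1, 2}; p ∨ ¬q there: 1:F, 2:T. ✗
2: successors {3}; p ∨ ¬q there: 3:T. ✓
3: successors {1, 4}; p ∨ ¬q there: 1:F, 4:F. ✗
4: successors {1}; p ∨ ¬q there: 1:F. ✗
— 1 world.
For ¬◇¬r:
1: ◇¬r is F. ✓
2: ◇¬r is T. ✗
3: ◇¬r is F. ✓
4: ◇¬r is F. ✓
— 3 worlds.

1 and 3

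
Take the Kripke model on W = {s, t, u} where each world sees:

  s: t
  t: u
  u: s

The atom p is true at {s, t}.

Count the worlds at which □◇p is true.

2

s: successors {t}; ◇p there: t:F. ✗
t: successors {u}; ◇p there: u:T. ✓
u: successors {s}; ◇p there: s:T. ✓
Satisfying worlds: {t, u}.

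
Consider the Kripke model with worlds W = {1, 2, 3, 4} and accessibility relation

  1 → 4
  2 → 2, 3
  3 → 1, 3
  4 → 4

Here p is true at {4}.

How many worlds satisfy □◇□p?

1: successors {4}; ◇□p there: 4:T. ✓
2: successors {2, 3}; ◇□p there: 2:F, 3:T. ✗
3: successors {1, 3}; ◇□p there: 1:T, 3:T. ✓
4: successors {4}; ◇□p there: 4:T. ✓
Satisfying worlds: {1, 3, 4}.

3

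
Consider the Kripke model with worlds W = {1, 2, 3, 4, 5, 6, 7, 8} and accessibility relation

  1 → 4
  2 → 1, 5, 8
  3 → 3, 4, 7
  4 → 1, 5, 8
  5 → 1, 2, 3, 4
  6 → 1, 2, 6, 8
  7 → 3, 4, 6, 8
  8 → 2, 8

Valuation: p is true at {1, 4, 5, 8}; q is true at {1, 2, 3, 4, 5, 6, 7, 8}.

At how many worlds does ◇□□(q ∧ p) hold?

1: successors {4}; □□(q ∧ p) there: 4:F. ✗
2: successors {1, 5, 8}; □□(q ∧ p) there: 1:T, 5:F, 8:F. ✓
3: successors {3, 4, 7}; □□(q ∧ p) there: 3:F, 4:F, 7:F. ✗
4: successors {1, 5, 8}; □□(q ∧ p) there: 1:T, 5:F, 8:F. ✓
5: successors {1, 2, 3, 4}; □□(q ∧ p) there: 1:T, 2:F, 3:F, 4:F. ✓
6: successors {1, 2, 6, 8}; □□(q ∧ p) there: 1:T, 2:F, 6:F, 8:F. ✓
7: successors {3, 4, 6, 8}; □□(q ∧ p) there: 3:F, 4:F, 6:F, 8:F. ✗
8: successors {2, 8}; □□(q ∧ p) there: 2:F, 8:F. ✗
Satisfying worlds: {2, 4, 5, 6}.

4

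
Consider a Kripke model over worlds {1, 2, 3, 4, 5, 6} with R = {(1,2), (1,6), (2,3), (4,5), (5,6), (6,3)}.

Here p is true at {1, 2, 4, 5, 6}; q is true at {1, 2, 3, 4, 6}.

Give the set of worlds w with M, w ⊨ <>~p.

1: successors {2, 6}; ~p there: 2:F, 6:F. ✗
2: successors {3}; ~p there: 3:T. ✓
3: no successors, so <>~p fails. ✗
4: successors {5}; ~p there: 5:F. ✗
5: successors {6}; ~p there: 6:F. ✗
6: successors {3}; ~p there: 3:T. ✓

{2, 6}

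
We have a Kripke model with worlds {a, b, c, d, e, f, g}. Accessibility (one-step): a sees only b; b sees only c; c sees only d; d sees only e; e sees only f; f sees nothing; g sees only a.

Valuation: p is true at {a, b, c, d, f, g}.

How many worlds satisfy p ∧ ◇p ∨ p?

a: p ∧ ◇p is T, p is T. ✓
b: p ∧ ◇p is T, p is T. ✓
c: p ∧ ◇p is T, p is T. ✓
d: p ∧ ◇p is F, p is T. ✓
e: p ∧ ◇p is F, p is F. ✗
f: p ∧ ◇p is F, p is T. ✓
g: p ∧ ◇p is T, p is T. ✓
Satisfying worlds: {a, b, c, d, f, g}.

6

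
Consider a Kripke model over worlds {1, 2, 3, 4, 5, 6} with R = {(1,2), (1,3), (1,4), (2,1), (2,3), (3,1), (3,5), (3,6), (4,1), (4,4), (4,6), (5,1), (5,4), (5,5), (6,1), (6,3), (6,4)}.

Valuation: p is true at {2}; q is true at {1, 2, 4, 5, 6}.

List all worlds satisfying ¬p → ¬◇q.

1: ¬p is T, ¬◇q is F. ✗
2: ¬p is F, ¬◇q is F. ✓
3: ¬p is T, ¬◇q is F. ✗
4: ¬p is T, ¬◇q is F. ✗
5: ¬p is T, ¬◇q is F. ✗
6: ¬p is T, ¬◇q is F. ✗

{2}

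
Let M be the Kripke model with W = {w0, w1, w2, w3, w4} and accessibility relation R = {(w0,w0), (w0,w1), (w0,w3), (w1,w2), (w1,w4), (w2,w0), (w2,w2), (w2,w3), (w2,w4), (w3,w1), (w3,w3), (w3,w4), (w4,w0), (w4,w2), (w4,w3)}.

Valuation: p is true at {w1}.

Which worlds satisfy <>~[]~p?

{w0, w2, w3, w4}

w0: successors {w0, w1, w3}; ~[]~p there: w0:T, w1:F, w3:T. ✓
w1: successors {w2, w4}; ~[]~p there: w2:F, w4:F. ✗
w2: successors {w0, w2, w3, w4}; ~[]~p there: w0:T, w2:F, w3:T, w4:F. ✓
w3: successors {w1, w3, w4}; ~[]~p there: w1:F, w3:T, w4:F. ✓
w4: successors {w0, w2, w3}; ~[]~p there: w0:T, w2:F, w3:T. ✓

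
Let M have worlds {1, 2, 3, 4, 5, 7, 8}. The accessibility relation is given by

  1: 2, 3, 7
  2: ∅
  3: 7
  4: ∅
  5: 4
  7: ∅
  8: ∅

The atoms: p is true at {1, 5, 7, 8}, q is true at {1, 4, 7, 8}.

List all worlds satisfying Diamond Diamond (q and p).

{1}

1: successors {2, 3, 7}; Diamond (q and p) there: 2:F, 3:T, 7:F. ✓
2: no successors, so Diamond Diamond (q and p) fails. ✗
3: successors {7}; Diamond (q and p) there: 7:F. ✗
4: no successors, so Diamond Diamond (q and p) fails. ✗
5: successors {4}; Diamond (q and p) there: 4:F. ✗
7: no successors, so Diamond Diamond (q and p) fails. ✗
8: no successors, so Diamond Diamond (q and p) fails. ✗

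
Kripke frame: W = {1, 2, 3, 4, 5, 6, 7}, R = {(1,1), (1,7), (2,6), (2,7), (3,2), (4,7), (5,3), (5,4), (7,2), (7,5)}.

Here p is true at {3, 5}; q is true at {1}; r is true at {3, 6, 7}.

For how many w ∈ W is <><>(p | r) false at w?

1: successors {1, 7}; <>(p | r) there: 1:T, 7:T. ✓
2: successors {6, 7}; <>(p | r) there: 6:F, 7:T. ✓
3: successors {2}; <>(p | r) there: 2:T. ✓
4: successors {7}; <>(p | r) there: 7:T. ✓
5: successors {3, 4}; <>(p | r) there: 3:F, 4:T. ✓
6: no successors, so <><>(p | r) fails. ✗
7: successors {2, 5}; <>(p | r) there: 2:T, 5:T. ✓
Satisfying worlds: {1, 2, 3, 4, 5, 7}.
So <><>(p | r) fails at the other 1 world.

1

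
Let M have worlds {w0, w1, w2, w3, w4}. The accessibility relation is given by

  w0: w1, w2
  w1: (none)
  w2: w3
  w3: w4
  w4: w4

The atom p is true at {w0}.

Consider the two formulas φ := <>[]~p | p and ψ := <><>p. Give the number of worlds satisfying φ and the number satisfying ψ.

For <>[]~p | p:
w0: <>[]~p is T, p is T. ✓
w1: <>[]~p is F, p is F. ✗
w2: <>[]~p is T, p is F. ✓
w3: <>[]~p is T, p is F. ✓
w4: <>[]~p is T, p is F. ✓
— 4 worlds.
For <><>p:
w0: successors {w1, w2}; <>p there: w1:F, w2:F. ✗
w1: no successors, so <><>p fails. ✗
w2: successors {w3}; <>p there: w3:F. ✗
w3: successors {w4}; <>p there: w4:F. ✗
w4: successors {w4}; <>p there: w4:F. ✗
— 0 worlds.

4 and 0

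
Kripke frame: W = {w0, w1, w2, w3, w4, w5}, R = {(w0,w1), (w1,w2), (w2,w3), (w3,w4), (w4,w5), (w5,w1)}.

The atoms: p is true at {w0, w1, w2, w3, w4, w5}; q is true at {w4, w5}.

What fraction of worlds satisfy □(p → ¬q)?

w0: successors {w1}; p → ¬q there: w1:T. ✓
w1: successors {w2}; p → ¬q there: w2:T. ✓
w2: successors {w3}; p → ¬q there: w3:T. ✓
w3: successors {w4}; p → ¬q there: w4:F. ✗
w4: successors {w5}; p → ¬q there: w5:F. ✗
w5: successors {w1}; p → ¬q there: w1:T. ✓
That's 4 of 6 worlds, so 4/6 = 2/3.

2/3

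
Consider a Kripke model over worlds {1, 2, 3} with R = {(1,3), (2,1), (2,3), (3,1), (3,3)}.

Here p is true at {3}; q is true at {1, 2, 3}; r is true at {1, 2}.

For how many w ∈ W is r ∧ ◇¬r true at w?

1: r is T, ◇¬r is T. ✓
2: r is T, ◇¬r is T. ✓
3: r is F, ◇¬r is T. ✗
Satisfying worlds: {1, 2}.

2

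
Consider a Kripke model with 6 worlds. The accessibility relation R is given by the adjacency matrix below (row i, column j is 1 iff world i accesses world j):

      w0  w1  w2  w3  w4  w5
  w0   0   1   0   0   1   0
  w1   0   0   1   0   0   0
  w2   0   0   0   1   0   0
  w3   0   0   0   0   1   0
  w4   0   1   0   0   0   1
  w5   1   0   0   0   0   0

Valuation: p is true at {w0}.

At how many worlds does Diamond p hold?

w0: successors {w1, w4}; p there: w1:F, w4:F. ✗
w1: successors {w2}; p there: w2:F. ✗
w2: successors {w3}; p there: w3:F. ✗
w3: successors {w4}; p there: w4:F. ✗
w4: successors {w1, w5}; p there: w1:F, w5:F. ✗
w5: successors {w0}; p there: w0:T. ✓
Satisfying worlds: {w5}.

1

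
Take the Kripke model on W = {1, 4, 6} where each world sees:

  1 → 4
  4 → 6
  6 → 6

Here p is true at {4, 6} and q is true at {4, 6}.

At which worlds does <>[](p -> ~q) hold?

1: successors {4}; [](p -> ~q) there: 4:F. ✗
4: successors {6}; [](p -> ~q) there: 6:F. ✗
6: successors {6}; [](p -> ~q) there: 6:F. ✗

∅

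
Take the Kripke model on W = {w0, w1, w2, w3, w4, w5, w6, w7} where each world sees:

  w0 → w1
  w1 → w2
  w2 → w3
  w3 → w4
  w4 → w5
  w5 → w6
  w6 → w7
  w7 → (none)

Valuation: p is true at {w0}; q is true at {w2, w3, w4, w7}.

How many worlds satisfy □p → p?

w0: □p is F, p is T. ✓
w1: □p is F, p is F. ✓
w2: □p is F, p is F. ✓
w3: □p is F, p is F. ✓
w4: □p is F, p is F. ✓
w5: □p is F, p is F. ✓
w6: □p is F, p is F. ✓
w7: □p is T, p is F. ✗
Satisfying worlds: {w0, w1, w2, w3, w4, w5, w6}.

7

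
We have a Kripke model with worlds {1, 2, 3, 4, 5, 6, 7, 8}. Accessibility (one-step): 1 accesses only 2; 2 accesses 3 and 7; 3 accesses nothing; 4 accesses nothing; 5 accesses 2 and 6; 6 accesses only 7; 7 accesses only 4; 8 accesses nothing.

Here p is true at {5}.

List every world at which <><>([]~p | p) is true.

{1, 2, 5, 6}

1: successors {2}; <>([]~p | p) there: 2:T. ✓
2: successors {3, 7}; <>([]~p | p) there: 3:F, 7:T. ✓
3: no successors, so <><>([]~p | p) fails. ✗
4: no successors, so <><>([]~p | p) fails. ✗
5: successors {2, 6}; <>([]~p | p) there: 2:T, 6:T. ✓
6: successors {7}; <>([]~p | p) there: 7:T. ✓
7: successors {4}; <>([]~p | p) there: 4:F. ✗
8: no successors, so <><>([]~p | p) fails. ✗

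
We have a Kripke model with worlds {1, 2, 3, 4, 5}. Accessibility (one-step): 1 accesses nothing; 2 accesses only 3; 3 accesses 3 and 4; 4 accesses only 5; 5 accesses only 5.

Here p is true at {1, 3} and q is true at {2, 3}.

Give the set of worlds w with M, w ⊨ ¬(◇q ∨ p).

1: ◇q ∨ p is T. ✗
2: ◇q ∨ p is T. ✗
3: ◇q ∨ p is T. ✗
4: ◇q ∨ p is F. ✓
5: ◇q ∨ p is F. ✓

{4, 5}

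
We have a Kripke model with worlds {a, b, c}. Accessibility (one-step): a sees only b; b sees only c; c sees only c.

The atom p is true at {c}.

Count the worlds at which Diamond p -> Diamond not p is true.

a: Diamond p is F, Diamond not p is T. ✓
b: Diamond p is T, Diamond not p is F. ✗
c: Diamond p is T, Diamond not p is F. ✗
Satisfying worlds: {a}.

1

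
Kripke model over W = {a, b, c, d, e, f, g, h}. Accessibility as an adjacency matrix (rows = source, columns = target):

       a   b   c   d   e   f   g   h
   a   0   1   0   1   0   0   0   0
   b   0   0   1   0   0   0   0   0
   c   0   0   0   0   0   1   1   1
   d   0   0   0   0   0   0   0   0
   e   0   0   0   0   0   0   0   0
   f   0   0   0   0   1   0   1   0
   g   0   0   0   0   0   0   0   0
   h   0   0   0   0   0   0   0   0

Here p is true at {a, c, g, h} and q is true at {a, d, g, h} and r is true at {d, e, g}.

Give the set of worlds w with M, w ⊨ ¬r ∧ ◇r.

{a, c, f}

a: ¬r is T, ◇r is T. ✓
b: ¬r is T, ◇r is F. ✗
c: ¬r is T, ◇r is T. ✓
d: ¬r is F, ◇r is F. ✗
e: ¬r is F, ◇r is F. ✗
f: ¬r is T, ◇r is T. ✓
g: ¬r is F, ◇r is F. ✗
h: ¬r is T, ◇r is F. ✗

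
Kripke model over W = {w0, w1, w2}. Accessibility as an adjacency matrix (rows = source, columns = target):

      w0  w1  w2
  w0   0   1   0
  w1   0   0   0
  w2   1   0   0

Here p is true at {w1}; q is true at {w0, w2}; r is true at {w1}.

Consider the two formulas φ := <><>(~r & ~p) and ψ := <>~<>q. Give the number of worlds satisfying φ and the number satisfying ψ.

0 and 2

For <><>(~r & ~p):
w0: successors {w1}; <>(~r & ~p) there: w1:F. ✗
w1: no successors, so <><>(~r & ~p) fails. ✗
w2: successors {w0}; <>(~r & ~p) there: w0:F. ✗
— 0 worlds.
For <>~<>q:
w0: successors {w1}; ~<>q there: w1:T. ✓
w1: no successors, so <>~<>q fails. ✗
w2: successors {w0}; ~<>q there: w0:T. ✓
— 2 worlds.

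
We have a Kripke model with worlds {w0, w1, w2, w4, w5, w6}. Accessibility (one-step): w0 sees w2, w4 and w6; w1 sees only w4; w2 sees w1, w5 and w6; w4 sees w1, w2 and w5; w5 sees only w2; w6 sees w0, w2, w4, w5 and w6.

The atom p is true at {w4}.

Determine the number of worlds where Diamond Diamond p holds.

w0: successors {w2, w4, w6}; Diamond p there: w2:F, w4:F, w6:T. ✓
w1: successors {w4}; Diamond p there: w4:F. ✗
w2: successors {w1, w5, w6}; Diamond p there: w1:T, w5:F, w6:T. ✓
w4: successors {w1, w2, w5}; Diamond p there: w1:T, w2:F, w5:F. ✓
w5: successors {w2}; Diamond p there: w2:F. ✗
w6: successors {w0, w2, w4, w5, w6}; Diamond p there: w0:T, w2:F, w4:F, w5:F, w6:T. ✓
Satisfying worlds: {w0, w2, w4, w6}.

4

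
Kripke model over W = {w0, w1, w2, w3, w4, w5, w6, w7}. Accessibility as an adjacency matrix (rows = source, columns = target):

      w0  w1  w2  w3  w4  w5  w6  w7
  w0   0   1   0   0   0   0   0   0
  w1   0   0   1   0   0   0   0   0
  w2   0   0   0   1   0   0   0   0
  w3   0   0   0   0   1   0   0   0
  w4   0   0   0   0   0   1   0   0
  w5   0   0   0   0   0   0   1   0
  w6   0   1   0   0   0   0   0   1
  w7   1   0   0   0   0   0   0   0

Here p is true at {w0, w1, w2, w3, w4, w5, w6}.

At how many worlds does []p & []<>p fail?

1

w0: []p is T, []<>p is T. ✓
w1: []p is T, []<>p is T. ✓
w2: []p is T, []<>p is T. ✓
w3: []p is T, []<>p is T. ✓
w4: []p is T, []<>p is T. ✓
w5: []p is T, []<>p is T. ✓
w6: []p is F, []<>p is T. ✗
w7: []p is T, []<>p is T. ✓
Satisfying worlds: {w0, w1, w2, w3, w4, w5, w7}.
So []p & []<>p fails at the other 1 world.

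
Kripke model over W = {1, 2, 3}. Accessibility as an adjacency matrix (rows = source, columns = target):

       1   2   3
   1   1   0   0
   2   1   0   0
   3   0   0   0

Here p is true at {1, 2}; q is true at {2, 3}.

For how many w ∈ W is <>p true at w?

2

1: successors {1}; p there: 1:T. ✓
2: successors {1}; p there: 1:T. ✓
3: no successors, so <>p fails. ✗
Satisfying worlds: {1, 2}.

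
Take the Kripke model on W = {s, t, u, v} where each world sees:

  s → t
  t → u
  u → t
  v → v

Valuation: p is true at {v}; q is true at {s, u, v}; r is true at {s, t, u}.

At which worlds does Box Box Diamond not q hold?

{s, u}

s: successors {t}; Box Diamond not q there: t:T. ✓
t: successors {u}; Box Diamond not q there: u:F. ✗
u: successors {t}; Box Diamond not q there: t:T. ✓
v: successors {v}; Box Diamond not q there: v:F. ✗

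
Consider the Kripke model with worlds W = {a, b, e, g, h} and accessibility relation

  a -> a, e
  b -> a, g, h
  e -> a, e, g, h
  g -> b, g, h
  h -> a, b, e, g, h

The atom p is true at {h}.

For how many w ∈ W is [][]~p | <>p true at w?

a: [][]~p is F, <>p is F. ✗
b: [][]~p is F, <>p is T. ✓
e: [][]~p is F, <>p is T. ✓
g: [][]~p is F, <>p is T. ✓
h: [][]~p is F, <>p is T. ✓
Satisfying worlds: {b, e, g, h}.

4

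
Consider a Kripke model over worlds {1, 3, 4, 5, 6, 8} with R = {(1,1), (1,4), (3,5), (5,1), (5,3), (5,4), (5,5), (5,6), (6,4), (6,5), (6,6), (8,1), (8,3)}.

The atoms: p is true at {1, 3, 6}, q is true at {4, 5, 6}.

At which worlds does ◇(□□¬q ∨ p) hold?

{1, 5, 6, 8}

1: successors {1, 4}; □□¬q ∨ p there: 1:T, 4:T. ✓
3: successors {5}; □□¬q ∨ p there: 5:F. ✗
4: no successors, so ◇(□□¬q ∨ p) fails. ✗
5: successors {1, 3, 4, 5, 6}; □□¬q ∨ p there: 1:T, 3:T, 4:T, 5:F, 6:T. ✓
6: successors {4, 5, 6}; □□¬q ∨ p there: 4:T, 5:F, 6:T. ✓
8: successors {1, 3}; □□¬q ∨ p there: 1:T, 3:T. ✓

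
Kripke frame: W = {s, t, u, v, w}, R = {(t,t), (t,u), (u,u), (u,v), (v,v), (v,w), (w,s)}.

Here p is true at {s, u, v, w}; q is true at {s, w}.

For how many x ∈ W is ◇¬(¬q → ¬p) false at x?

2

s: no successors, so ◇¬(¬q → ¬p) fails. ✗
t: successors {t, u}; ¬(¬q → ¬p) there: t:F, u:T. ✓
u: successors {u, v}; ¬(¬q → ¬p) there: u:T, v:T. ✓
v: successors {v, w}; ¬(¬q → ¬p) there: v:T, w:F. ✓
w: successors {s}; ¬(¬q → ¬p) there: s:F. ✗
Satisfying worlds: {t, u, v}.
So ◇¬(¬q → ¬p) fails at the other 2 worlds.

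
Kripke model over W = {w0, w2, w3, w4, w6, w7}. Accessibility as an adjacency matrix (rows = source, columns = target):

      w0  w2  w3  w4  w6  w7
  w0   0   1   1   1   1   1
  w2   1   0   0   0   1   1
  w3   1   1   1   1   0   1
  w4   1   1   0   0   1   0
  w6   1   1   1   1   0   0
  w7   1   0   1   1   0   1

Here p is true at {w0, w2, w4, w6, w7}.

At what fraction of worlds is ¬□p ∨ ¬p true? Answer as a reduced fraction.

2/3

w0: ¬□p is T, ¬p is F. ✓
w2: ¬□p is F, ¬p is F. ✗
w3: ¬□p is T, ¬p is T. ✓
w4: ¬□p is F, ¬p is F. ✗
w6: ¬□p is T, ¬p is F. ✓
w7: ¬□p is T, ¬p is F. ✓
That's 4 of 6 worlds, so 4/6 = 2/3.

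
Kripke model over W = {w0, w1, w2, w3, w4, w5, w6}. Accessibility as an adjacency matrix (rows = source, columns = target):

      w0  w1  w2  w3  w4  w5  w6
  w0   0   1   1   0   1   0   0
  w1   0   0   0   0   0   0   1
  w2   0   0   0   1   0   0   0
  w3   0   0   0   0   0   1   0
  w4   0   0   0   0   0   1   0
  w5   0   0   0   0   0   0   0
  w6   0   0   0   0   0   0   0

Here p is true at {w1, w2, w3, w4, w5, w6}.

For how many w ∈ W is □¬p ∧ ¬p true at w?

w0: □¬p is F, ¬p is T. ✗
w1: □¬p is F, ¬p is F. ✗
w2: □¬p is F, ¬p is F. ✗
w3: □¬p is F, ¬p is F. ✗
w4: □¬p is F, ¬p is F. ✗
w5: □¬p is T, ¬p is F. ✗
w6: □¬p is T, ¬p is F. ✗
Satisfying worlds: ∅.

0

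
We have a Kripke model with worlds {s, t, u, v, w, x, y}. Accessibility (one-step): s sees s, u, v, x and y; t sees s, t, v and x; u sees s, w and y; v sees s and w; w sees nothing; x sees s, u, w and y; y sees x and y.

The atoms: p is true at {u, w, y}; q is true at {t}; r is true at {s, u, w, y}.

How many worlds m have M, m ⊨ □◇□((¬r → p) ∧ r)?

4

s: successors {s, u, v, x, y}; ◇□((¬r → p) ∧ r) there: s:T, u:T, v:T, x:T, y:T. ✓
t: successors {s, t, v, x}; ◇□((¬r → p) ∧ r) there: s:T, t:T, v:T, x:T. ✓
u: successors {s, w, y}; ◇□((¬r → p) ∧ r) there: s:T, w:F, y:T. ✗
v: successors {s, w}; ◇□((¬r → p) ∧ r) there: s:T, w:F. ✗
w: no successors, so □◇□((¬r → p) ∧ r) holds vacuously. ✓
x: successors {s, u, w, y}; ◇□((¬r → p) ∧ r) there: s:T, u:T, w:F, y:T. ✗
y: successors {x, y}; ◇□((¬r → p) ∧ r) there: x:T, y:T. ✓
Satisfying worlds: {s, t, w, y}.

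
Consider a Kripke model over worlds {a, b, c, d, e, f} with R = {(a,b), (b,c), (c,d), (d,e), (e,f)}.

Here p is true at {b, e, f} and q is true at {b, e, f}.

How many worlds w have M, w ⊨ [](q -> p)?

6

a: successors {b}; q -> p there: b:T. ✓
b: successors {c}; q -> p there: c:T. ✓
c: successors {d}; q -> p there: d:T. ✓
d: successors {e}; q -> p there: e:T. ✓
e: successors {f}; q -> p there: f:T. ✓
f: no successors, so [](q -> p) holds vacuously. ✓
Satisfying worlds: {a, b, c, d, e, f}.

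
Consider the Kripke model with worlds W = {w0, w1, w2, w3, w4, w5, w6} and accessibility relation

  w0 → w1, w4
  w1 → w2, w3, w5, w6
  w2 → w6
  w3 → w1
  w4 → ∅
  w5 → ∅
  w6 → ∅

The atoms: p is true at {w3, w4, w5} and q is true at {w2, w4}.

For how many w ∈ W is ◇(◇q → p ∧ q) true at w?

w0: successors {w1, w4}; ◇q → p ∧ q there: w1:F, w4:T. ✓
w1: successors {w2, w3, w5, w6}; ◇q → p ∧ q there: w2:T, w3:T, w5:T, w6:T. ✓
w2: successors {w6}; ◇q → p ∧ q there: w6:T. ✓
w3: successors {w1}; ◇q → p ∧ q there: w1:F. ✗
w4: no successors, so ◇(◇q → p ∧ q) fails. ✗
w5: no successors, so ◇(◇q → p ∧ q) fails. ✗
w6: no successors, so ◇(◇q → p ∧ q) fails. ✗
Satisfying worlds: {w0, w1, w2}.

3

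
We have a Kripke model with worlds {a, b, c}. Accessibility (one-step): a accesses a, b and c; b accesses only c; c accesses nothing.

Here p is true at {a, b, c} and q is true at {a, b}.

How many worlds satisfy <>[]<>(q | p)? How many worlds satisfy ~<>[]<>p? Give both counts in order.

For <>[]<>(q | p):
a: successors {a, b, c}; []<>(q | p) there: a:F, b:F, c:T. ✓
b: successors {c}; []<>(q | p) there: c:T. ✓
c: no successors, so <>[]<>(q | p) fails. ✗
— 2 worlds.
For ~<>[]<>p:
a: <>[]<>p is T. ✗
b: <>[]<>p is T. ✗
c: <>[]<>p is F. ✓
— 1 world.

2 and 1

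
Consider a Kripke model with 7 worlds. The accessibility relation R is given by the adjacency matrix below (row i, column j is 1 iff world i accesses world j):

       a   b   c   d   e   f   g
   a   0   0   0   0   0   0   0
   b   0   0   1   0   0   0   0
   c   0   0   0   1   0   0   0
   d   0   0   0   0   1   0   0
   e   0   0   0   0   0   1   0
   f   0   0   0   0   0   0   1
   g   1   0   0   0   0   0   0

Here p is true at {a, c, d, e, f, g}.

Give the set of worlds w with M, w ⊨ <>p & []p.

{b, c, d, e, f, g}

a: <>p is F, []p is T. ✗
b: <>p is T, []p is T. ✓
c: <>p is T, []p is T. ✓
d: <>p is T, []p is T. ✓
e: <>p is T, []p is T. ✓
f: <>p is T, []p is T. ✓
g: <>p is T, []p is T. ✓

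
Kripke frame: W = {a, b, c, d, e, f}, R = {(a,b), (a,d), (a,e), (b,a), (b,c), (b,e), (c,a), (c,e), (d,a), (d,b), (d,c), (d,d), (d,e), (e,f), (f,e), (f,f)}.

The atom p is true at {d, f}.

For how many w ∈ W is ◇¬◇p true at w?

a: successors {b, d, e}; ¬◇p there: b:T, d:F, e:F. ✓
b: successors {a, c, e}; ¬◇p there: a:F, c:T, e:F. ✓
c: successors {a, e}; ¬◇p there: a:F, e:F. ✗
d: successors {a, b, c, d, e}; ¬◇p there: a:F, b:T, c:T, d:F, e:F. ✓
e: successors {f}; ¬◇p there: f:F. ✗
f: successors {e, f}; ¬◇p there: e:F, f:F. ✗
Satisfying worlds: {a, b, d}.

3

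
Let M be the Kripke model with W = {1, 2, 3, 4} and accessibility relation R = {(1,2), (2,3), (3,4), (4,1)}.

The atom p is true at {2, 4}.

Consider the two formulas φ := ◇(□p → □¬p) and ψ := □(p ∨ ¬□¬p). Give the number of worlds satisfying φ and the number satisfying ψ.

2 and 4

For ◇(□p → □¬p):
1: successors {2}; □p → □¬p there: 2:T. ✓
2: successors {3}; □p → □¬p there: 3:F. ✗
3: successors {4}; □p → □¬p there: 4:T. ✓
4: successors {1}; □p → □¬p there: 1:F. ✗
— 2 worlds.
For □(p ∨ ¬□¬p):
1: successors {2}; p ∨ ¬□¬p there: 2:T. ✓
2: successors {3}; p ∨ ¬□¬p there: 3:T. ✓
3: successors {4}; p ∨ ¬□¬p there: 4:T. ✓
4: successors {1}; p ∨ ¬□¬p there: 1:T. ✓
— 4 worlds.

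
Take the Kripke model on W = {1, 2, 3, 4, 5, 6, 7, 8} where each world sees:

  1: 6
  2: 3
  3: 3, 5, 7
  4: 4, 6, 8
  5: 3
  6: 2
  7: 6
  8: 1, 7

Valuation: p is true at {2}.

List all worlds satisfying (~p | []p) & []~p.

{1, 3, 4, 5, 7, 8}

1: ~p | []p is T, []~p is T. ✓
2: ~p | []p is F, []~p is T. ✗
3: ~p | []p is T, []~p is T. ✓
4: ~p | []p is T, []~p is T. ✓
5: ~p | []p is T, []~p is T. ✓
6: ~p | []p is T, []~p is F. ✗
7: ~p | []p is T, []~p is T. ✓
8: ~p | []p is T, []~p is T. ✓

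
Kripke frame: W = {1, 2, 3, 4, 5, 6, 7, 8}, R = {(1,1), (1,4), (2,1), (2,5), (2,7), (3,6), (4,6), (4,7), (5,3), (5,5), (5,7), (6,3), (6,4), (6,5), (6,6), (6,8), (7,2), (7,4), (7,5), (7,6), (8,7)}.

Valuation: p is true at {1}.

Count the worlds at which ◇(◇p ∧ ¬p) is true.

1

1: successors {1, 4}; ◇p ∧ ¬p there: 1:F, 4:F. ✗
2: successors {1, 5, 7}; ◇p ∧ ¬p there: 1:F, 5:F, 7:F. ✗
3: successors {6}; ◇p ∧ ¬p there: 6:F. ✗
4: successors {6, 7}; ◇p ∧ ¬p there: 6:F, 7:F. ✗
5: successors {3, 5, 7}; ◇p ∧ ¬p there: 3:F, 5:F, 7:F. ✗
6: successors {3, 4, 5, 6, 8}; ◇p ∧ ¬p there: 3:F, 4:F, 5:F, 6:F, 8:F. ✗
7: successors {2, 4, 5, 6}; ◇p ∧ ¬p there: 2:T, 4:F, 5:F, 6:F. ✓
8: successors {7}; ◇p ∧ ¬p there: 7:F. ✗
Satisfying worlds: {7}.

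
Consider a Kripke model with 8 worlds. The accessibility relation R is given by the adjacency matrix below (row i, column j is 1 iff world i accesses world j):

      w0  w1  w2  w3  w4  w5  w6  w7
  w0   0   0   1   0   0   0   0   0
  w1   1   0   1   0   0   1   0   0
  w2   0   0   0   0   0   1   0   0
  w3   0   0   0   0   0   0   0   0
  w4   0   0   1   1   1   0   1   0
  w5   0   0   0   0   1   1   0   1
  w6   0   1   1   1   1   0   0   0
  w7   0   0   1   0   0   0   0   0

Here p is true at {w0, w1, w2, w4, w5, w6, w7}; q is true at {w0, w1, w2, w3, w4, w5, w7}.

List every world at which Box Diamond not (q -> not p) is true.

w0: successors {w2}; Diamond not (q -> not p) there: w2:T. ✓
w1: successors {w0, w2, w5}; Diamond not (q -> not p) there: w0:T, w2:T, w5:T. ✓
w2: successors {w5}; Diamond not (q -> not p) there: w5:T. ✓
w3: no successors, so Box Diamond not (q -> not p) holds vacuously. ✓
w4: successors {w2, w3, w4, w6}; Diamond not (q -> not p) there: w2:T, w3:F, w4:T, w6:T. ✗
w5: successors {w4, w5, w7}; Diamond not (q -> not p) there: w4:T, w5:T, w7:T. ✓
w6: successors {w1, w2, w3, w4}; Diamond not (q -> not p) there: w1:T, w2:T, w3:F, w4:T. ✗
w7: successors {w2}; Diamond not (q -> not p) there: w2:T. ✓

{w0, w1, w2, w3, w5, w7}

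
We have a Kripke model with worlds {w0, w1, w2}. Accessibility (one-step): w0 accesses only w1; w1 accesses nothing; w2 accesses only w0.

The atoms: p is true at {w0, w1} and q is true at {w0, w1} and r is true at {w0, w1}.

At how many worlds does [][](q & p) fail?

w0: successors {w1}; [](q & p) there: w1:T. ✓
w1: no successors, so [][](q & p) holds vacuously. ✓
w2: successors {w0}; [](q & p) there: w0:T. ✓
Satisfying worlds: {w0, w1, w2}.
So [][](q & p) fails at the other 0 worlds.

0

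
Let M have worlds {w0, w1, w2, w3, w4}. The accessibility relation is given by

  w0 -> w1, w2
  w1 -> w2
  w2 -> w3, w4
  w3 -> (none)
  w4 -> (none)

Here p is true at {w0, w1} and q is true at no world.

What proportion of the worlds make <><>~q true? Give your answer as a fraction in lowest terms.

2/5

w0: successors {w1, w2}; <>~q there: w1:T, w2:T. ✓
w1: successors {w2}; <>~q there: w2:T. ✓
w2: successors {w3, w4}; <>~q there: w3:F, w4:F. ✗
w3: no successors, so <><>~q fails. ✗
w4: no successors, so <><>~q fails. ✗
That's 2 of 5 worlds, so 2/5.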